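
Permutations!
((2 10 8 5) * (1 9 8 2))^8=[0, 1, 2, 3, 4, 5, 6, 7, 8, 9, 10]=(10)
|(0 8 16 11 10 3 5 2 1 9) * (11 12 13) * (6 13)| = |(0 8 16 12 6 13 11 10 3 5 2 1 9)| = 13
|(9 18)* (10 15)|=|(9 18)(10 15)|=2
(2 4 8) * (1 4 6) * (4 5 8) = [0, 5, 6, 3, 4, 8, 1, 7, 2] = (1 5 8 2 6)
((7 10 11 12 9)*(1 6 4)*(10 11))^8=(12)(1 4 6)=[0, 4, 2, 3, 6, 5, 1, 7, 8, 9, 10, 11, 12]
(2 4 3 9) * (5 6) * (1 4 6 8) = (1 4 3 9 2 6 5 8) = [0, 4, 6, 9, 3, 8, 5, 7, 1, 2]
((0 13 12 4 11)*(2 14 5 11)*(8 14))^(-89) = (0 13 12 4 2 8 14 5 11) = [13, 1, 8, 3, 2, 11, 6, 7, 14, 9, 10, 0, 4, 12, 5]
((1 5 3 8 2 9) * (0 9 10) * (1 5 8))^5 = (0 8 5 10 1 9 2 3) = [8, 9, 3, 0, 4, 10, 6, 7, 5, 2, 1]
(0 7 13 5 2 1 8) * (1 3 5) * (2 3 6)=(0 7 13 1 8)(2 6)(3 5)=[7, 8, 6, 5, 4, 3, 2, 13, 0, 9, 10, 11, 12, 1]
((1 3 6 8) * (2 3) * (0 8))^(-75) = (0 2)(1 6)(3 8) = [2, 6, 0, 8, 4, 5, 1, 7, 3]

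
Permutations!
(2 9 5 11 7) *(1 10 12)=(1 10 12)(2 9 5 11 7)=[0, 10, 9, 3, 4, 11, 6, 2, 8, 5, 12, 7, 1]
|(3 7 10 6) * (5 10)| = 5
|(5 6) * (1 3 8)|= 6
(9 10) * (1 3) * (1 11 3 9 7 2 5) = (1 9 10 7 2 5)(3 11) = [0, 9, 5, 11, 4, 1, 6, 2, 8, 10, 7, 3]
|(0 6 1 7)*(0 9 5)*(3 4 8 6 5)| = |(0 5)(1 7 9 3 4 8 6)| = 14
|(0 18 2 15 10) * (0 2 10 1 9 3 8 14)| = 10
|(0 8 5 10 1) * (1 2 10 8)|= |(0 1)(2 10)(5 8)|= 2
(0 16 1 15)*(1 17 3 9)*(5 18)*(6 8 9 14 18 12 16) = (0 6 8 9 1 15)(3 14 18 5 12 16 17) = [6, 15, 2, 14, 4, 12, 8, 7, 9, 1, 10, 11, 16, 13, 18, 0, 17, 3, 5]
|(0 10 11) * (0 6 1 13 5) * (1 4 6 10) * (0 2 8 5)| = 6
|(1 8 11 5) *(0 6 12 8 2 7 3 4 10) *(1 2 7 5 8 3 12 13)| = 18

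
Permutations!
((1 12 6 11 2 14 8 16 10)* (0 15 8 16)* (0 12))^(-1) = [1, 10, 11, 3, 4, 5, 12, 7, 15, 9, 16, 6, 8, 13, 2, 0, 14] = (0 1 10 16 14 2 11 6 12 8 15)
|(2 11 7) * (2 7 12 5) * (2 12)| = |(2 11)(5 12)| = 2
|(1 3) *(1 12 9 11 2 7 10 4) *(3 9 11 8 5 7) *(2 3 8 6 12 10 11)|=12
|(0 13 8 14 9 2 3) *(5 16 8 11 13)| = |(0 5 16 8 14 9 2 3)(11 13)| = 8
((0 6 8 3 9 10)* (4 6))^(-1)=[10, 1, 2, 8, 0, 5, 4, 7, 6, 3, 9]=(0 10 9 3 8 6 4)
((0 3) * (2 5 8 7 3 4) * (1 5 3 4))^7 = (0 3 2 4 7 8 5 1) = [3, 0, 4, 2, 7, 1, 6, 8, 5]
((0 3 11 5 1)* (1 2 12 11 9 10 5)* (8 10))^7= (0 12 10 3 11 5 9 1 2 8)= [12, 2, 8, 11, 4, 9, 6, 7, 0, 1, 3, 5, 10]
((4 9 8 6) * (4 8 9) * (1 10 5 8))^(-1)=(1 6 8 5 10)=[0, 6, 2, 3, 4, 10, 8, 7, 5, 9, 1]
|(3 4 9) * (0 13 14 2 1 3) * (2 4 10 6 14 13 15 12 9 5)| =8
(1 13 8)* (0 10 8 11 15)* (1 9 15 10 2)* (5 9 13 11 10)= (0 2 1 11 5 9 15)(8 13 10)= [2, 11, 1, 3, 4, 9, 6, 7, 13, 15, 8, 5, 12, 10, 14, 0]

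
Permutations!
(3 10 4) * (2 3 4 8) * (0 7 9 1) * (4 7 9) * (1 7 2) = [9, 0, 3, 10, 2, 5, 6, 4, 1, 7, 8] = (0 9 7 4 2 3 10 8 1)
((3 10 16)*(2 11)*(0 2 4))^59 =(0 4 11 2)(3 16 10) =[4, 1, 0, 16, 11, 5, 6, 7, 8, 9, 3, 2, 12, 13, 14, 15, 10]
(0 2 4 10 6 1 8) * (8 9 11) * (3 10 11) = [2, 9, 4, 10, 11, 5, 1, 7, 0, 3, 6, 8] = (0 2 4 11 8)(1 9 3 10 6)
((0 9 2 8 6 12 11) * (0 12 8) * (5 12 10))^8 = [2, 1, 9, 3, 4, 5, 6, 7, 8, 0, 10, 11, 12] = (12)(0 2 9)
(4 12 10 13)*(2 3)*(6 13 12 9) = (2 3)(4 9 6 13)(10 12) = [0, 1, 3, 2, 9, 5, 13, 7, 8, 6, 12, 11, 10, 4]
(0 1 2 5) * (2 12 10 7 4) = [1, 12, 5, 3, 2, 0, 6, 4, 8, 9, 7, 11, 10] = (0 1 12 10 7 4 2 5)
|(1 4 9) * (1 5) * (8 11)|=|(1 4 9 5)(8 11)|=4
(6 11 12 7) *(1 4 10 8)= (1 4 10 8)(6 11 12 7)= [0, 4, 2, 3, 10, 5, 11, 6, 1, 9, 8, 12, 7]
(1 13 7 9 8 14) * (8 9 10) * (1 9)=(1 13 7 10 8 14 9)=[0, 13, 2, 3, 4, 5, 6, 10, 14, 1, 8, 11, 12, 7, 9]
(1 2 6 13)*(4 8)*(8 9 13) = (1 2 6 8 4 9 13) = [0, 2, 6, 3, 9, 5, 8, 7, 4, 13, 10, 11, 12, 1]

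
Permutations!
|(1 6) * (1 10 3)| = 4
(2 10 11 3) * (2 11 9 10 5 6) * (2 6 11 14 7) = (2 5 11 3 14 7)(9 10) = [0, 1, 5, 14, 4, 11, 6, 2, 8, 10, 9, 3, 12, 13, 7]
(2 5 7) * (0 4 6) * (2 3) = [4, 1, 5, 2, 6, 7, 0, 3] = (0 4 6)(2 5 7 3)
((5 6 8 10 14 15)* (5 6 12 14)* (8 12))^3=(6 15 14 12)=[0, 1, 2, 3, 4, 5, 15, 7, 8, 9, 10, 11, 6, 13, 12, 14]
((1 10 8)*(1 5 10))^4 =(5 10 8) =[0, 1, 2, 3, 4, 10, 6, 7, 5, 9, 8]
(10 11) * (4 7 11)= [0, 1, 2, 3, 7, 5, 6, 11, 8, 9, 4, 10]= (4 7 11 10)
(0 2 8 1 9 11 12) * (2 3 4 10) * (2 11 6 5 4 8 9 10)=(0 3 8 1 10 11 12)(2 9 6 5 4)=[3, 10, 9, 8, 2, 4, 5, 7, 1, 6, 11, 12, 0]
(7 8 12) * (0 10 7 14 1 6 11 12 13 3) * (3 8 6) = (0 10 7 6 11 12 14 1 3)(8 13) = [10, 3, 2, 0, 4, 5, 11, 6, 13, 9, 7, 12, 14, 8, 1]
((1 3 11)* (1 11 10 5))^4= (11)= [0, 1, 2, 3, 4, 5, 6, 7, 8, 9, 10, 11]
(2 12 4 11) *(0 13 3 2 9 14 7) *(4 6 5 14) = [13, 1, 12, 2, 11, 14, 5, 0, 8, 4, 10, 9, 6, 3, 7] = (0 13 3 2 12 6 5 14 7)(4 11 9)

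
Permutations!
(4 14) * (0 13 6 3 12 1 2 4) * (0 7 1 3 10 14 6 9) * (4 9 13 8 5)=(0 8 5 4 6 10 14 7 1 2 9)(3 12)=[8, 2, 9, 12, 6, 4, 10, 1, 5, 0, 14, 11, 3, 13, 7]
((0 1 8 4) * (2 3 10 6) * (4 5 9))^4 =(10)(0 9 8)(1 4 5) =[9, 4, 2, 3, 5, 1, 6, 7, 0, 8, 10]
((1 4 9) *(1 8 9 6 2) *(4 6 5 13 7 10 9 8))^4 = [0, 6, 1, 3, 10, 9, 2, 5, 8, 7, 13, 11, 12, 4] = (1 6 2)(4 10 13)(5 9 7)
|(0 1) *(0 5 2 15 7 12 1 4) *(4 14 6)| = |(0 14 6 4)(1 5 2 15 7 12)| = 12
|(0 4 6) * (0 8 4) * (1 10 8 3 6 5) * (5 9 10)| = 4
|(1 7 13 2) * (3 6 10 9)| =|(1 7 13 2)(3 6 10 9)| =4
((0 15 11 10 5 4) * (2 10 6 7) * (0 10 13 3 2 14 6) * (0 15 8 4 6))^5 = (0 6 4 14 5 8 7 10)(2 3 13)(11 15) = [6, 1, 3, 13, 14, 8, 4, 10, 7, 9, 0, 15, 12, 2, 5, 11]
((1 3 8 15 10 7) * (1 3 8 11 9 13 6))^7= (1 9 7 8 13 3 15 6 11 10)= [0, 9, 2, 15, 4, 5, 11, 8, 13, 7, 1, 10, 12, 3, 14, 6]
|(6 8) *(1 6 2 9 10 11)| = |(1 6 8 2 9 10 11)| = 7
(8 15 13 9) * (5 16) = [0, 1, 2, 3, 4, 16, 6, 7, 15, 8, 10, 11, 12, 9, 14, 13, 5] = (5 16)(8 15 13 9)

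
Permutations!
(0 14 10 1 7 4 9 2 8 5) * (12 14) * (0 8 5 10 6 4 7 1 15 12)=(2 5 8 10 15 12 14 6 4 9)=[0, 1, 5, 3, 9, 8, 4, 7, 10, 2, 15, 11, 14, 13, 6, 12]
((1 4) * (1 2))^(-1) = [0, 2, 4, 3, 1] = (1 2 4)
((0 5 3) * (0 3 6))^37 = [5, 1, 2, 3, 4, 6, 0] = (0 5 6)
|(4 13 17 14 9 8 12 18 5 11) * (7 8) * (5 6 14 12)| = |(4 13 17 12 18 6 14 9 7 8 5 11)| = 12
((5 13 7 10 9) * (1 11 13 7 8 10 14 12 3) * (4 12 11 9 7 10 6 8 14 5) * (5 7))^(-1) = (1 3 12 4 9)(5 10)(6 8)(11 14 13) = [0, 3, 2, 12, 9, 10, 8, 7, 6, 1, 5, 14, 4, 11, 13]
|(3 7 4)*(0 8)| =6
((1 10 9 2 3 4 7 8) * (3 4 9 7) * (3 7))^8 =[0, 1, 2, 3, 4, 5, 6, 7, 8, 9, 10] =(10)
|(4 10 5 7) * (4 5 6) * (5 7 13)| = |(4 10 6)(5 13)| = 6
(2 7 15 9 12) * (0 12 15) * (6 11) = (0 12 2 7)(6 11)(9 15) = [12, 1, 7, 3, 4, 5, 11, 0, 8, 15, 10, 6, 2, 13, 14, 9]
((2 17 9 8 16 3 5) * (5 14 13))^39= (2 8 14)(3 5 9)(13 17 16)= [0, 1, 8, 5, 4, 9, 6, 7, 14, 3, 10, 11, 12, 17, 2, 15, 13, 16]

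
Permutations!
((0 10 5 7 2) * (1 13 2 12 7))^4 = (0 13 5)(1 10 2) = [13, 10, 1, 3, 4, 0, 6, 7, 8, 9, 2, 11, 12, 5]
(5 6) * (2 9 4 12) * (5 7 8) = (2 9 4 12)(5 6 7 8) = [0, 1, 9, 3, 12, 6, 7, 8, 5, 4, 10, 11, 2]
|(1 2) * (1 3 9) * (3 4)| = 5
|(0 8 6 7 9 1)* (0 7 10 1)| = 7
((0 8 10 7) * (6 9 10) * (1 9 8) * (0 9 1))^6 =(10) =[0, 1, 2, 3, 4, 5, 6, 7, 8, 9, 10]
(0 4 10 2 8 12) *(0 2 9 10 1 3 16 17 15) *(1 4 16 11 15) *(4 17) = [16, 3, 8, 11, 17, 5, 6, 7, 12, 10, 9, 15, 2, 13, 14, 0, 4, 1] = (0 16 4 17 1 3 11 15)(2 8 12)(9 10)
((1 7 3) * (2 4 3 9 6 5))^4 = (1 5)(2 7)(3 6)(4 9) = [0, 5, 7, 6, 9, 1, 3, 2, 8, 4]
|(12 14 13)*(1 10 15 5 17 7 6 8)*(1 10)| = 21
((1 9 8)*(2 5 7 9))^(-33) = (1 7)(2 9)(5 8) = [0, 7, 9, 3, 4, 8, 6, 1, 5, 2]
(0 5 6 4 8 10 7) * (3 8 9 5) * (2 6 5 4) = (0 3 8 10 7)(2 6)(4 9) = [3, 1, 6, 8, 9, 5, 2, 0, 10, 4, 7]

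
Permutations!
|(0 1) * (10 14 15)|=|(0 1)(10 14 15)|=6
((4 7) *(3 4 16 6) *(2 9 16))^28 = [0, 1, 2, 3, 4, 5, 6, 7, 8, 9, 10, 11, 12, 13, 14, 15, 16] = (16)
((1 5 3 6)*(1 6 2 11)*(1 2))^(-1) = (1 3 5)(2 11) = [0, 3, 11, 5, 4, 1, 6, 7, 8, 9, 10, 2]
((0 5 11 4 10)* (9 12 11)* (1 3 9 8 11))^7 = (0 5 8 11 4 10)(1 12 9 3) = [5, 12, 2, 1, 10, 8, 6, 7, 11, 3, 0, 4, 9]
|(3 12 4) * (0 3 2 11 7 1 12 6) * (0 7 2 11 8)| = 10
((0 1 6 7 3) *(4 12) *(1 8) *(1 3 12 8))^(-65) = (0 3 8 4 12 7 6 1) = [3, 0, 2, 8, 12, 5, 1, 6, 4, 9, 10, 11, 7]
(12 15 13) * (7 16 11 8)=[0, 1, 2, 3, 4, 5, 6, 16, 7, 9, 10, 8, 15, 12, 14, 13, 11]=(7 16 11 8)(12 15 13)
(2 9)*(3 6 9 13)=[0, 1, 13, 6, 4, 5, 9, 7, 8, 2, 10, 11, 12, 3]=(2 13 3 6 9)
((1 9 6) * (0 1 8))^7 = (0 9 8 1 6) = [9, 6, 2, 3, 4, 5, 0, 7, 1, 8]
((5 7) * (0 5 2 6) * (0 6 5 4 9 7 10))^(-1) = (0 10 5 2 7 9 4) = [10, 1, 7, 3, 0, 2, 6, 9, 8, 4, 5]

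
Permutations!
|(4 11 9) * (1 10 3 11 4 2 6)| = 7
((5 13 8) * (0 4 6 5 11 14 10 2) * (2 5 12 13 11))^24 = (14)(0 12 2 6 8 4 13) = [12, 1, 6, 3, 13, 5, 8, 7, 4, 9, 10, 11, 2, 0, 14]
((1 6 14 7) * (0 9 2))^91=(0 9 2)(1 7 14 6)=[9, 7, 0, 3, 4, 5, 1, 14, 8, 2, 10, 11, 12, 13, 6]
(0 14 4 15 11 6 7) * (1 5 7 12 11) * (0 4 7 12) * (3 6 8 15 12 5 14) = [3, 14, 2, 6, 12, 5, 0, 4, 15, 9, 10, 8, 11, 13, 7, 1] = (0 3 6)(1 14 7 4 12 11 8 15)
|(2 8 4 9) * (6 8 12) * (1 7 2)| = 8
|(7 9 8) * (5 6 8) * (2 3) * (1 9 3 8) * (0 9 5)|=|(0 9)(1 5 6)(2 8 7 3)|=12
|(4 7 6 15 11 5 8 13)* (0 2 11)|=10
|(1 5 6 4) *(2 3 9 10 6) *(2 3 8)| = |(1 5 3 9 10 6 4)(2 8)| = 14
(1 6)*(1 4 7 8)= (1 6 4 7 8)= [0, 6, 2, 3, 7, 5, 4, 8, 1]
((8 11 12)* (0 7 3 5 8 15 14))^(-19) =(0 14 15 12 11 8 5 3 7) =[14, 1, 2, 7, 4, 3, 6, 0, 5, 9, 10, 8, 11, 13, 15, 12]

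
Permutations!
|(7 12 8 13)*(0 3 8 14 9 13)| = 15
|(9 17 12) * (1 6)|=6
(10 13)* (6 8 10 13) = (13)(6 8 10) = [0, 1, 2, 3, 4, 5, 8, 7, 10, 9, 6, 11, 12, 13]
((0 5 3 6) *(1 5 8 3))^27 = [6, 5, 2, 8, 4, 1, 3, 7, 0] = (0 6 3 8)(1 5)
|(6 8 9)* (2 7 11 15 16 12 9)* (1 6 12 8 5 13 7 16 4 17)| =18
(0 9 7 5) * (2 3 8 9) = (0 2 3 8 9 7 5) = [2, 1, 3, 8, 4, 0, 6, 5, 9, 7]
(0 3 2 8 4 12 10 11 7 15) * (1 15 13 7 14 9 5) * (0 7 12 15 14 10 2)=[3, 14, 8, 0, 15, 1, 6, 13, 4, 5, 11, 10, 2, 12, 9, 7]=(0 3)(1 14 9 5)(2 8 4 15 7 13 12)(10 11)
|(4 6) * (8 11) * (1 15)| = |(1 15)(4 6)(8 11)| = 2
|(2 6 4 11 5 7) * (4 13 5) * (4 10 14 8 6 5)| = 21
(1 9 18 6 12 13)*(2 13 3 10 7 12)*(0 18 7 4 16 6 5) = (0 18 5)(1 9 7 12 3 10 4 16 6 2 13) = [18, 9, 13, 10, 16, 0, 2, 12, 8, 7, 4, 11, 3, 1, 14, 15, 6, 17, 5]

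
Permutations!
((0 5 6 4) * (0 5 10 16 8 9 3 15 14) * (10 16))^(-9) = (0 15 9 16 14 3 8) = [15, 1, 2, 8, 4, 5, 6, 7, 0, 16, 10, 11, 12, 13, 3, 9, 14]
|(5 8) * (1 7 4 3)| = 4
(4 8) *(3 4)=(3 4 8)=[0, 1, 2, 4, 8, 5, 6, 7, 3]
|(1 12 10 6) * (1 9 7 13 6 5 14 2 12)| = 20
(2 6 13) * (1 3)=[0, 3, 6, 1, 4, 5, 13, 7, 8, 9, 10, 11, 12, 2]=(1 3)(2 6 13)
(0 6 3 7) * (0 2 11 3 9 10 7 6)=[0, 1, 11, 6, 4, 5, 9, 2, 8, 10, 7, 3]=(2 11 3 6 9 10 7)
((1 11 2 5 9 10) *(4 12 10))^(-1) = (1 10 12 4 9 5 2 11) = [0, 10, 11, 3, 9, 2, 6, 7, 8, 5, 12, 1, 4]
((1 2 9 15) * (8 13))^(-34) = (1 9)(2 15) = [0, 9, 15, 3, 4, 5, 6, 7, 8, 1, 10, 11, 12, 13, 14, 2]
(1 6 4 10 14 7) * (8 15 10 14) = (1 6 4 14 7)(8 15 10) = [0, 6, 2, 3, 14, 5, 4, 1, 15, 9, 8, 11, 12, 13, 7, 10]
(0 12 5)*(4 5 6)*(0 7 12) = (4 5 7 12 6) = [0, 1, 2, 3, 5, 7, 4, 12, 8, 9, 10, 11, 6]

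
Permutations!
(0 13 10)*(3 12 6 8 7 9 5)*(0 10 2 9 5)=[13, 1, 9, 12, 4, 3, 8, 5, 7, 0, 10, 11, 6, 2]=(0 13 2 9)(3 12 6 8 7 5)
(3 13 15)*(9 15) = (3 13 9 15) = [0, 1, 2, 13, 4, 5, 6, 7, 8, 15, 10, 11, 12, 9, 14, 3]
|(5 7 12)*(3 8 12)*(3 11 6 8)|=|(5 7 11 6 8 12)|=6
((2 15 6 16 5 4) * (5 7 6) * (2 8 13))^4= (2 8 5)(4 15 13)(6 16 7)= [0, 1, 8, 3, 15, 2, 16, 6, 5, 9, 10, 11, 12, 4, 14, 13, 7]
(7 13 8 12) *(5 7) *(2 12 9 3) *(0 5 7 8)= [5, 1, 12, 2, 4, 8, 6, 13, 9, 3, 10, 11, 7, 0]= (0 5 8 9 3 2 12 7 13)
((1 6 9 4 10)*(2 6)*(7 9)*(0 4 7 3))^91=(10)(7 9)=[0, 1, 2, 3, 4, 5, 6, 9, 8, 7, 10]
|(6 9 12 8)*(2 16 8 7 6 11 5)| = |(2 16 8 11 5)(6 9 12 7)| = 20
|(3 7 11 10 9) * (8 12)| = |(3 7 11 10 9)(8 12)| = 10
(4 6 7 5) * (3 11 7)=(3 11 7 5 4 6)=[0, 1, 2, 11, 6, 4, 3, 5, 8, 9, 10, 7]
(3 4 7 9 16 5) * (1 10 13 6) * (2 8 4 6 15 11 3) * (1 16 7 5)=(1 10 13 15 11 3 6 16)(2 8 4 5)(7 9)=[0, 10, 8, 6, 5, 2, 16, 9, 4, 7, 13, 3, 12, 15, 14, 11, 1]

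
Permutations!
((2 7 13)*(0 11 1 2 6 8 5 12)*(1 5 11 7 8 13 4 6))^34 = (0 7 4 6 13 1 2 8 11 5 12) = [7, 2, 8, 3, 6, 12, 13, 4, 11, 9, 10, 5, 0, 1]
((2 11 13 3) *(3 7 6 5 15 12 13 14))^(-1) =(2 3 14 11)(5 6 7 13 12 15) =[0, 1, 3, 14, 4, 6, 7, 13, 8, 9, 10, 2, 15, 12, 11, 5]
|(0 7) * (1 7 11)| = |(0 11 1 7)| = 4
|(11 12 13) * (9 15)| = |(9 15)(11 12 13)| = 6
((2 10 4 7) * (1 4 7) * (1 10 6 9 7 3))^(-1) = [0, 3, 7, 10, 1, 5, 2, 9, 8, 6, 4] = (1 3 10 4)(2 7 9 6)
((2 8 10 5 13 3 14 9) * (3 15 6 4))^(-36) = (2 3 15 10 9 4 13 8 14 6 5) = [0, 1, 3, 15, 13, 2, 5, 7, 14, 4, 9, 11, 12, 8, 6, 10]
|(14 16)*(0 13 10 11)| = |(0 13 10 11)(14 16)| = 4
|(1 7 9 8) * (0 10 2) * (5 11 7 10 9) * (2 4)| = 21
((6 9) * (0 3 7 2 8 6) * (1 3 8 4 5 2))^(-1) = (0 9 6 8)(1 7 3)(2 5 4) = [9, 7, 5, 1, 2, 4, 8, 3, 0, 6]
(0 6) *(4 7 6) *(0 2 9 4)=(2 9 4 7 6)=[0, 1, 9, 3, 7, 5, 2, 6, 8, 4]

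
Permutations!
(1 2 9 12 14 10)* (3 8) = (1 2 9 12 14 10)(3 8) = [0, 2, 9, 8, 4, 5, 6, 7, 3, 12, 1, 11, 14, 13, 10]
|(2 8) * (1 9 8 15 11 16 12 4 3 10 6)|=12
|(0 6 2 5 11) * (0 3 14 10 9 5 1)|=12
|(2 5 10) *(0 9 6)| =|(0 9 6)(2 5 10)| =3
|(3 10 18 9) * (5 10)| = |(3 5 10 18 9)| = 5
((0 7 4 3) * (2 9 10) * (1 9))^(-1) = [3, 2, 10, 4, 7, 5, 6, 0, 8, 1, 9] = (0 3 4 7)(1 2 10 9)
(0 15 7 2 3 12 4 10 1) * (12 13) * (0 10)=(0 15 7 2 3 13 12 4)(1 10)=[15, 10, 3, 13, 0, 5, 6, 2, 8, 9, 1, 11, 4, 12, 14, 7]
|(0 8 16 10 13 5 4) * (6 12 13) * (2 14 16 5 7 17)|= |(0 8 5 4)(2 14 16 10 6 12 13 7 17)|= 36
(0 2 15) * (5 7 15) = (0 2 5 7 15) = [2, 1, 5, 3, 4, 7, 6, 15, 8, 9, 10, 11, 12, 13, 14, 0]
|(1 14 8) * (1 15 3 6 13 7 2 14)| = |(2 14 8 15 3 6 13 7)| = 8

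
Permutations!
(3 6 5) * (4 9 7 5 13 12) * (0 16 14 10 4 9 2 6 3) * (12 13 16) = (0 12 9 7 5)(2 6 16 14 10 4) = [12, 1, 6, 3, 2, 0, 16, 5, 8, 7, 4, 11, 9, 13, 10, 15, 14]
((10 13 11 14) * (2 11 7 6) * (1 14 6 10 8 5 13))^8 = [0, 14, 6, 3, 4, 13, 11, 10, 5, 9, 1, 2, 12, 7, 8] = (1 14 8 5 13 7 10)(2 6 11)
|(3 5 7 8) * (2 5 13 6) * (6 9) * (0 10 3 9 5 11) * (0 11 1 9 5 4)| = |(0 10 3 13 4)(1 9 6 2)(5 7 8)| = 60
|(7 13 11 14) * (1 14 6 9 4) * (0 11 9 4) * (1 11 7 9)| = |(0 7 13 1 14 9)(4 11 6)| = 6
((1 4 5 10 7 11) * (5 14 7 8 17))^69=(1 11 7 14 4)(5 10 8 17)=[0, 11, 2, 3, 1, 10, 6, 14, 17, 9, 8, 7, 12, 13, 4, 15, 16, 5]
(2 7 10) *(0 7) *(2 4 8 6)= (0 7 10 4 8 6 2)= [7, 1, 0, 3, 8, 5, 2, 10, 6, 9, 4]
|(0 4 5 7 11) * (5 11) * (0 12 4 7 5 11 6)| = |(0 7 11 12 4 6)| = 6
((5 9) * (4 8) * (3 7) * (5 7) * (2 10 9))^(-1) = (2 5 3 7 9 10)(4 8) = [0, 1, 5, 7, 8, 3, 6, 9, 4, 10, 2]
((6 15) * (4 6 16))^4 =[0, 1, 2, 3, 4, 5, 6, 7, 8, 9, 10, 11, 12, 13, 14, 15, 16] =(16)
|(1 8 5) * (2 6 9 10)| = 12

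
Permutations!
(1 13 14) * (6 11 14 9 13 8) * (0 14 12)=(0 14 1 8 6 11 12)(9 13)=[14, 8, 2, 3, 4, 5, 11, 7, 6, 13, 10, 12, 0, 9, 1]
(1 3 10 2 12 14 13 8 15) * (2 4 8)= (1 3 10 4 8 15)(2 12 14 13)= [0, 3, 12, 10, 8, 5, 6, 7, 15, 9, 4, 11, 14, 2, 13, 1]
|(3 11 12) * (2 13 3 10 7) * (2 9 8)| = 9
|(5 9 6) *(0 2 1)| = |(0 2 1)(5 9 6)| = 3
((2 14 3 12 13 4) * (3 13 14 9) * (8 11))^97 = (2 4 13 14 12 3 9)(8 11) = [0, 1, 4, 9, 13, 5, 6, 7, 11, 2, 10, 8, 3, 14, 12]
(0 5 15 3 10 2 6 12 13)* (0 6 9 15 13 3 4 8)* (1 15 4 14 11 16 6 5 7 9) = (0 7 9 4 8)(1 15 14 11 16 6 12 3 10 2)(5 13) = [7, 15, 1, 10, 8, 13, 12, 9, 0, 4, 2, 16, 3, 5, 11, 14, 6]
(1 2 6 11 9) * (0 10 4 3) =[10, 2, 6, 0, 3, 5, 11, 7, 8, 1, 4, 9] =(0 10 4 3)(1 2 6 11 9)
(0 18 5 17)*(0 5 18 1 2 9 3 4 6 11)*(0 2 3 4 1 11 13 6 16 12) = [11, 3, 9, 1, 16, 17, 13, 7, 8, 4, 10, 2, 0, 6, 14, 15, 12, 5, 18] = (18)(0 11 2 9 4 16 12)(1 3)(5 17)(6 13)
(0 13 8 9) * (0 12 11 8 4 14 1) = (0 13 4 14 1)(8 9 12 11) = [13, 0, 2, 3, 14, 5, 6, 7, 9, 12, 10, 8, 11, 4, 1]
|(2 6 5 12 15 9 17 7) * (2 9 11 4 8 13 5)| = |(2 6)(4 8 13 5 12 15 11)(7 9 17)| = 42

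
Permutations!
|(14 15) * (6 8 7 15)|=5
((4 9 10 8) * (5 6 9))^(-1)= [0, 1, 2, 3, 8, 4, 5, 7, 10, 6, 9]= (4 8 10 9 6 5)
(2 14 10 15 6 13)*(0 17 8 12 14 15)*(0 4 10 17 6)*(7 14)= [6, 1, 15, 3, 10, 5, 13, 14, 12, 9, 4, 11, 7, 2, 17, 0, 16, 8]= (0 6 13 2 15)(4 10)(7 14 17 8 12)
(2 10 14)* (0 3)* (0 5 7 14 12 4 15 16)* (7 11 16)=[3, 1, 10, 5, 15, 11, 6, 14, 8, 9, 12, 16, 4, 13, 2, 7, 0]=(0 3 5 11 16)(2 10 12 4 15 7 14)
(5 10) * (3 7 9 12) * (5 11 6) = (3 7 9 12)(5 10 11 6) = [0, 1, 2, 7, 4, 10, 5, 9, 8, 12, 11, 6, 3]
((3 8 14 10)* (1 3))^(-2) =[0, 14, 2, 10, 4, 5, 6, 7, 1, 9, 8, 11, 12, 13, 3] =(1 14 3 10 8)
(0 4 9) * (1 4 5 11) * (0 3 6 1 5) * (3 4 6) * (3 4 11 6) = (1 3 4 9 11 5 6) = [0, 3, 2, 4, 9, 6, 1, 7, 8, 11, 10, 5]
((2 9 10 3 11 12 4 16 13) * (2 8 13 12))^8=[0, 1, 3, 9, 12, 5, 6, 7, 8, 11, 2, 10, 16, 13, 14, 15, 4]=(2 3 9 11 10)(4 12 16)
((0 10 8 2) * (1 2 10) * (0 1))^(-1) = (1 2)(8 10) = [0, 2, 1, 3, 4, 5, 6, 7, 10, 9, 8]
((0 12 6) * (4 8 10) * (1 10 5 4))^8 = (0 6 12)(4 5 8) = [6, 1, 2, 3, 5, 8, 12, 7, 4, 9, 10, 11, 0]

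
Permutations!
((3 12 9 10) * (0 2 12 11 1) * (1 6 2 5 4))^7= (12)(0 1 4 5)= [1, 4, 2, 3, 5, 0, 6, 7, 8, 9, 10, 11, 12]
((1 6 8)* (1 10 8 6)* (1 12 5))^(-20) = (1 12 5) = [0, 12, 2, 3, 4, 1, 6, 7, 8, 9, 10, 11, 5]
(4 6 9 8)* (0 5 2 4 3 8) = (0 5 2 4 6 9)(3 8) = [5, 1, 4, 8, 6, 2, 9, 7, 3, 0]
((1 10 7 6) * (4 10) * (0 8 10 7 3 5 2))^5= (0 2 5 3 10 8)(1 4 7 6)= [2, 4, 5, 10, 7, 3, 1, 6, 0, 9, 8]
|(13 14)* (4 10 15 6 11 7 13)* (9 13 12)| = |(4 10 15 6 11 7 12 9 13 14)| = 10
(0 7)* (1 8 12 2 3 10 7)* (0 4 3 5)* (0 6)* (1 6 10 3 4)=(0 6)(1 8 12 2 5 10 7)=[6, 8, 5, 3, 4, 10, 0, 1, 12, 9, 7, 11, 2]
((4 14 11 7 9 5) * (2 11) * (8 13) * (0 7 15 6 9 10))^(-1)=[10, 1, 14, 3, 5, 9, 15, 0, 13, 6, 7, 2, 12, 8, 4, 11]=(0 10 7)(2 14 4 5 9 6 15 11)(8 13)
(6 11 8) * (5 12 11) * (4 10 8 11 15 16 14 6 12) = (4 10 8 12 15 16 14 6 5) = [0, 1, 2, 3, 10, 4, 5, 7, 12, 9, 8, 11, 15, 13, 6, 16, 14]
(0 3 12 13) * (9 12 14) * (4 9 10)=[3, 1, 2, 14, 9, 5, 6, 7, 8, 12, 4, 11, 13, 0, 10]=(0 3 14 10 4 9 12 13)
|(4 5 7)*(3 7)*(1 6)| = 4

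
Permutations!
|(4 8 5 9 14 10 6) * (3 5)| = 8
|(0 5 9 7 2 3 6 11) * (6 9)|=4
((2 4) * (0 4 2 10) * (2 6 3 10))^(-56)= (0 3 2)(4 10 6)= [3, 1, 0, 2, 10, 5, 4, 7, 8, 9, 6]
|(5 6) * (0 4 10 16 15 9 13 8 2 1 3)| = |(0 4 10 16 15 9 13 8 2 1 3)(5 6)| = 22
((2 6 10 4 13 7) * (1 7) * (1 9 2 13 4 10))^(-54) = (13) = [0, 1, 2, 3, 4, 5, 6, 7, 8, 9, 10, 11, 12, 13]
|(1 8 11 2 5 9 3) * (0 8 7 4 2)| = |(0 8 11)(1 7 4 2 5 9 3)| = 21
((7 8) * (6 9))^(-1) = (6 9)(7 8) = [0, 1, 2, 3, 4, 5, 9, 8, 7, 6]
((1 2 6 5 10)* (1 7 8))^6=(1 8 7 10 5 6 2)=[0, 8, 1, 3, 4, 6, 2, 10, 7, 9, 5]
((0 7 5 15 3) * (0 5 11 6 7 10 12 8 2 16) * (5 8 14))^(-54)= (0 3 12 2 5)(8 14 16 15 10)= [3, 1, 5, 12, 4, 0, 6, 7, 14, 9, 8, 11, 2, 13, 16, 10, 15]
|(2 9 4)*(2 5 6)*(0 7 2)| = |(0 7 2 9 4 5 6)| = 7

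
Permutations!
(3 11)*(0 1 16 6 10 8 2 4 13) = [1, 16, 4, 11, 13, 5, 10, 7, 2, 9, 8, 3, 12, 0, 14, 15, 6] = (0 1 16 6 10 8 2 4 13)(3 11)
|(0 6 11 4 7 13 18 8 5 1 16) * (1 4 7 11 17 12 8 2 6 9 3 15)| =|(0 9 3 15 1 16)(2 6 17 12 8 5 4 11 7 13 18)| =66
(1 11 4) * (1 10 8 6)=(1 11 4 10 8 6)=[0, 11, 2, 3, 10, 5, 1, 7, 6, 9, 8, 4]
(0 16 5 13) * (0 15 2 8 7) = (0 16 5 13 15 2 8 7) = [16, 1, 8, 3, 4, 13, 6, 0, 7, 9, 10, 11, 12, 15, 14, 2, 5]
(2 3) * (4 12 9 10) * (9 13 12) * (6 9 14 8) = [0, 1, 3, 2, 14, 5, 9, 7, 6, 10, 4, 11, 13, 12, 8] = (2 3)(4 14 8 6 9 10)(12 13)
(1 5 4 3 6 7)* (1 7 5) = (7)(3 6 5 4) = [0, 1, 2, 6, 3, 4, 5, 7]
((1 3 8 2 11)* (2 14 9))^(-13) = (1 3 8 14 9 2 11) = [0, 3, 11, 8, 4, 5, 6, 7, 14, 2, 10, 1, 12, 13, 9]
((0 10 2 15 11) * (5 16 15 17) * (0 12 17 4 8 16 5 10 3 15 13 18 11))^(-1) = (0 15 3)(2 10 17 12 11 18 13 16 8 4) = [15, 1, 10, 0, 2, 5, 6, 7, 4, 9, 17, 18, 11, 16, 14, 3, 8, 12, 13]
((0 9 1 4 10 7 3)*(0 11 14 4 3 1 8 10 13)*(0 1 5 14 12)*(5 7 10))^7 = (0 1 5 12 13 8 11 4 9 3 14) = [1, 5, 2, 14, 9, 12, 6, 7, 11, 3, 10, 4, 13, 8, 0]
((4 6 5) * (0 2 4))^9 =(0 5 6 4 2) =[5, 1, 0, 3, 2, 6, 4]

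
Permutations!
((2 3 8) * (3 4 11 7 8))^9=(2 8 7 11 4)=[0, 1, 8, 3, 2, 5, 6, 11, 7, 9, 10, 4]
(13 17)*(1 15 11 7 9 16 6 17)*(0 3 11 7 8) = (0 3 11 8)(1 15 7 9 16 6 17 13) = [3, 15, 2, 11, 4, 5, 17, 9, 0, 16, 10, 8, 12, 1, 14, 7, 6, 13]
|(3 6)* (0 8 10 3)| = |(0 8 10 3 6)| = 5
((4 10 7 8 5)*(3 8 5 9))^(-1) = (3 9 8)(4 5 7 10) = [0, 1, 2, 9, 5, 7, 6, 10, 3, 8, 4]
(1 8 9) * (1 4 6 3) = (1 8 9 4 6 3) = [0, 8, 2, 1, 6, 5, 3, 7, 9, 4]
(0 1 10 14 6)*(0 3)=[1, 10, 2, 0, 4, 5, 3, 7, 8, 9, 14, 11, 12, 13, 6]=(0 1 10 14 6 3)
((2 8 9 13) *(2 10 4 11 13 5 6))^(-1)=(2 6 5 9 8)(4 10 13 11)=[0, 1, 6, 3, 10, 9, 5, 7, 2, 8, 13, 4, 12, 11]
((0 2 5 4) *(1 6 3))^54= (6)(0 5)(2 4)= [5, 1, 4, 3, 2, 0, 6]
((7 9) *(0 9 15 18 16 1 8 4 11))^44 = (0 18 4 7 1)(8 9 16 11 15) = [18, 0, 2, 3, 7, 5, 6, 1, 9, 16, 10, 15, 12, 13, 14, 8, 11, 17, 4]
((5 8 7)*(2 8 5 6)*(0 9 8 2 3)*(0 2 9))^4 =(2 6 8)(3 7 9) =[0, 1, 6, 7, 4, 5, 8, 9, 2, 3]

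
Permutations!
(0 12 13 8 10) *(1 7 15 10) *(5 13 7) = (0 12 7 15 10)(1 5 13 8) = [12, 5, 2, 3, 4, 13, 6, 15, 1, 9, 0, 11, 7, 8, 14, 10]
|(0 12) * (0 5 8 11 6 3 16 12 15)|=14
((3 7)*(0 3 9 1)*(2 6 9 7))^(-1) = [1, 9, 3, 0, 4, 5, 2, 7, 8, 6] = (0 1 9 6 2 3)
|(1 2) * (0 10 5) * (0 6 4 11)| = 6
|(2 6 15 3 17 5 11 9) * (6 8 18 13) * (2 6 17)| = 11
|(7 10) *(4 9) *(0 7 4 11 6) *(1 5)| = 14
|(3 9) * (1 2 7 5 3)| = 6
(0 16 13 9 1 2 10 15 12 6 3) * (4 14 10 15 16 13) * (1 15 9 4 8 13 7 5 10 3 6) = (0 7 5 10 16 8 13 4 14 3)(1 2 9 15 12) = [7, 2, 9, 0, 14, 10, 6, 5, 13, 15, 16, 11, 1, 4, 3, 12, 8]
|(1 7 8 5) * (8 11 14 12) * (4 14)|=|(1 7 11 4 14 12 8 5)|=8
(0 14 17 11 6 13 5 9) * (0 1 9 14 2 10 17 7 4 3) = [2, 9, 10, 0, 3, 14, 13, 4, 8, 1, 17, 6, 12, 5, 7, 15, 16, 11] = (0 2 10 17 11 6 13 5 14 7 4 3)(1 9)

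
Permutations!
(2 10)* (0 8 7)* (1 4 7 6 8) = [1, 4, 10, 3, 7, 5, 8, 0, 6, 9, 2] = (0 1 4 7)(2 10)(6 8)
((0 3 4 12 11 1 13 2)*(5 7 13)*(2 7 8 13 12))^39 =(0 2 4 3)(1 7 5 12 8 11 13) =[2, 7, 4, 0, 3, 12, 6, 5, 11, 9, 10, 13, 8, 1]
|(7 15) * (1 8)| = |(1 8)(7 15)| = 2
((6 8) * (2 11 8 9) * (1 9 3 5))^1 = (1 9 2 11 8 6 3 5) = [0, 9, 11, 5, 4, 1, 3, 7, 6, 2, 10, 8]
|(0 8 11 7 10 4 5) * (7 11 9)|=|(11)(0 8 9 7 10 4 5)|=7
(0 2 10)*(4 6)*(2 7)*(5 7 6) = (0 6 4 5 7 2 10) = [6, 1, 10, 3, 5, 7, 4, 2, 8, 9, 0]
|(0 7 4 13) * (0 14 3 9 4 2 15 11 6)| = 30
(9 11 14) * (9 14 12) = (14)(9 11 12) = [0, 1, 2, 3, 4, 5, 6, 7, 8, 11, 10, 12, 9, 13, 14]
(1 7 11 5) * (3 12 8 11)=(1 7 3 12 8 11 5)=[0, 7, 2, 12, 4, 1, 6, 3, 11, 9, 10, 5, 8]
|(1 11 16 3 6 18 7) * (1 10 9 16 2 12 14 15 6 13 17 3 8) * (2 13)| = 16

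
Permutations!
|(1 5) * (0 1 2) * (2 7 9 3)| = 7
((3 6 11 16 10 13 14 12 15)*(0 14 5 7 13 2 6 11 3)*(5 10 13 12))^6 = (2 10 13 16 11 3 6) = [0, 1, 10, 6, 4, 5, 2, 7, 8, 9, 13, 3, 12, 16, 14, 15, 11]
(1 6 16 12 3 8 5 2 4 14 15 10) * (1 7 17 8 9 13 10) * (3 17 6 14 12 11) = (1 14 15)(2 4 12 17 8 5)(3 9 13 10 7 6 16 11) = [0, 14, 4, 9, 12, 2, 16, 6, 5, 13, 7, 3, 17, 10, 15, 1, 11, 8]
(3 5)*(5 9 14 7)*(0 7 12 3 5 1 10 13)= (0 7 1 10 13)(3 9 14 12)= [7, 10, 2, 9, 4, 5, 6, 1, 8, 14, 13, 11, 3, 0, 12]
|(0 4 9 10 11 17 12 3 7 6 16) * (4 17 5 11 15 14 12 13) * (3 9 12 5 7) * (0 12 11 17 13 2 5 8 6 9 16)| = 66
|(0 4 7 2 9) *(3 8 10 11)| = |(0 4 7 2 9)(3 8 10 11)| = 20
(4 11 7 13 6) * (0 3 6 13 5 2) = (13)(0 3 6 4 11 7 5 2) = [3, 1, 0, 6, 11, 2, 4, 5, 8, 9, 10, 7, 12, 13]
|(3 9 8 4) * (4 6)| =5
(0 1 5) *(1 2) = (0 2 1 5) = [2, 5, 1, 3, 4, 0]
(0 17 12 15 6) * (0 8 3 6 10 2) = [17, 1, 0, 6, 4, 5, 8, 7, 3, 9, 2, 11, 15, 13, 14, 10, 16, 12] = (0 17 12 15 10 2)(3 6 8)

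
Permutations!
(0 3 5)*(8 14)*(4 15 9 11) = (0 3 5)(4 15 9 11)(8 14) = [3, 1, 2, 5, 15, 0, 6, 7, 14, 11, 10, 4, 12, 13, 8, 9]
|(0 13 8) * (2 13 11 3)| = |(0 11 3 2 13 8)| = 6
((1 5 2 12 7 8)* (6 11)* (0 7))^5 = [2, 7, 1, 3, 4, 8, 11, 12, 0, 9, 10, 6, 5] = (0 2 1 7 12 5 8)(6 11)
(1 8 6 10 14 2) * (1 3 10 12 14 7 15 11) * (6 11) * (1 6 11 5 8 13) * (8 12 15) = (1 13)(2 3 10 7 8 5 12 14)(6 15 11) = [0, 13, 3, 10, 4, 12, 15, 8, 5, 9, 7, 6, 14, 1, 2, 11]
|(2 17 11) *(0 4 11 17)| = 4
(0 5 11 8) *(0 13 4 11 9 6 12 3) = (0 5 9 6 12 3)(4 11 8 13) = [5, 1, 2, 0, 11, 9, 12, 7, 13, 6, 10, 8, 3, 4]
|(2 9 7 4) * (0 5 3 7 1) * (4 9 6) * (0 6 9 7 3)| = |(0 5)(1 6 4 2 9)| = 10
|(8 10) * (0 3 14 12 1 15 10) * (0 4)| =9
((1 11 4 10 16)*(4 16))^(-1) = [0, 16, 2, 3, 10, 5, 6, 7, 8, 9, 4, 1, 12, 13, 14, 15, 11] = (1 16 11)(4 10)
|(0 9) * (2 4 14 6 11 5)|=|(0 9)(2 4 14 6 11 5)|=6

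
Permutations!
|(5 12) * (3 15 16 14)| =|(3 15 16 14)(5 12)| =4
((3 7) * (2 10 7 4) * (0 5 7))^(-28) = (10) = [0, 1, 2, 3, 4, 5, 6, 7, 8, 9, 10]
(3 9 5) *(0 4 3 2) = (0 4 3 9 5 2) = [4, 1, 0, 9, 3, 2, 6, 7, 8, 5]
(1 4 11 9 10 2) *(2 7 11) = (1 4 2)(7 11 9 10) = [0, 4, 1, 3, 2, 5, 6, 11, 8, 10, 7, 9]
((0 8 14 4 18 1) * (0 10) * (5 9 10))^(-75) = [5, 14, 2, 3, 0, 4, 6, 7, 9, 18, 1, 11, 12, 13, 10, 15, 16, 17, 8] = (0 5 4)(1 14 10)(8 9 18)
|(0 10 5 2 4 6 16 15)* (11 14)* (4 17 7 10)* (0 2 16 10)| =10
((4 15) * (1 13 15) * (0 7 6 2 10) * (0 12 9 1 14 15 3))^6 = (15)(0 9 6 13 10)(1 2 3 12 7) = [9, 2, 3, 12, 4, 5, 13, 1, 8, 6, 0, 11, 7, 10, 14, 15]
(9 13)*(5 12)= [0, 1, 2, 3, 4, 12, 6, 7, 8, 13, 10, 11, 5, 9]= (5 12)(9 13)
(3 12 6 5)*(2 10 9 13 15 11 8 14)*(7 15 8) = [0, 1, 10, 12, 4, 3, 5, 15, 14, 13, 9, 7, 6, 8, 2, 11] = (2 10 9 13 8 14)(3 12 6 5)(7 15 11)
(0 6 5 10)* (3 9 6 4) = [4, 1, 2, 9, 3, 10, 5, 7, 8, 6, 0] = (0 4 3 9 6 5 10)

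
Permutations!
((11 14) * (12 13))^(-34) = (14) = [0, 1, 2, 3, 4, 5, 6, 7, 8, 9, 10, 11, 12, 13, 14]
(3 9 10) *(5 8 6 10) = (3 9 5 8 6 10) = [0, 1, 2, 9, 4, 8, 10, 7, 6, 5, 3]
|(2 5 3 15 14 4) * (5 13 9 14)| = 15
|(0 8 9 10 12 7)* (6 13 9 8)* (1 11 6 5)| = |(0 5 1 11 6 13 9 10 12 7)| = 10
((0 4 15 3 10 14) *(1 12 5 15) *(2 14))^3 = [12, 15, 4, 14, 5, 10, 6, 7, 8, 9, 0, 11, 3, 13, 1, 2] = (0 12 3 14 1 15 2 4 5 10)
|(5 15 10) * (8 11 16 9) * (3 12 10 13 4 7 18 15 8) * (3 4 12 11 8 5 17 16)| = |(3 11)(4 7 18 15 13 12 10 17 16 9)| = 10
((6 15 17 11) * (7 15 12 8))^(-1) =(6 11 17 15 7 8 12) =[0, 1, 2, 3, 4, 5, 11, 8, 12, 9, 10, 17, 6, 13, 14, 7, 16, 15]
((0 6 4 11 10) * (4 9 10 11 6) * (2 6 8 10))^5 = (11)(0 4 8 10)(2 9 6) = [4, 1, 9, 3, 8, 5, 2, 7, 10, 6, 0, 11]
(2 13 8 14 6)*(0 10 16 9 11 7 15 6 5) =(0 10 16 9 11 7 15 6 2 13 8 14 5) =[10, 1, 13, 3, 4, 0, 2, 15, 14, 11, 16, 7, 12, 8, 5, 6, 9]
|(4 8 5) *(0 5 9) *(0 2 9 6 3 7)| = |(0 5 4 8 6 3 7)(2 9)| = 14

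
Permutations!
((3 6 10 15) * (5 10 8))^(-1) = [0, 1, 2, 15, 4, 8, 3, 7, 6, 9, 5, 11, 12, 13, 14, 10] = (3 15 10 5 8 6)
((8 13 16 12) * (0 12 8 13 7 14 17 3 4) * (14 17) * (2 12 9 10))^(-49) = (0 4 3 17 7 8 16 13 12 2 10 9) = [4, 1, 10, 17, 3, 5, 6, 8, 16, 0, 9, 11, 2, 12, 14, 15, 13, 7]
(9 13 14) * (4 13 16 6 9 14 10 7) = (4 13 10 7)(6 9 16) = [0, 1, 2, 3, 13, 5, 9, 4, 8, 16, 7, 11, 12, 10, 14, 15, 6]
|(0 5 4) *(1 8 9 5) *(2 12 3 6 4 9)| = |(0 1 8 2 12 3 6 4)(5 9)| = 8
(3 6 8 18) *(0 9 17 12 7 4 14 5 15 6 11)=(0 9 17 12 7 4 14 5 15 6 8 18 3 11)=[9, 1, 2, 11, 14, 15, 8, 4, 18, 17, 10, 0, 7, 13, 5, 6, 16, 12, 3]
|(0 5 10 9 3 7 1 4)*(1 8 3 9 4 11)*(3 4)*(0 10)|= |(0 5)(1 11)(3 7 8 4 10)|= 10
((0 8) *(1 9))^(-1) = [8, 9, 2, 3, 4, 5, 6, 7, 0, 1] = (0 8)(1 9)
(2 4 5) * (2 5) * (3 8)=[0, 1, 4, 8, 2, 5, 6, 7, 3]=(2 4)(3 8)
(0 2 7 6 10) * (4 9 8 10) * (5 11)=(0 2 7 6 4 9 8 10)(5 11)=[2, 1, 7, 3, 9, 11, 4, 6, 10, 8, 0, 5]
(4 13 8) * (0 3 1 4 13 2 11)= (0 3 1 4 2 11)(8 13)= [3, 4, 11, 1, 2, 5, 6, 7, 13, 9, 10, 0, 12, 8]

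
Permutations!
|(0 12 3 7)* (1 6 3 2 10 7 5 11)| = 5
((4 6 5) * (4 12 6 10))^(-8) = (5 12 6) = [0, 1, 2, 3, 4, 12, 5, 7, 8, 9, 10, 11, 6]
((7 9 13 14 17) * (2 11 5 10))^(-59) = (2 11 5 10)(7 9 13 14 17) = [0, 1, 11, 3, 4, 10, 6, 9, 8, 13, 2, 5, 12, 14, 17, 15, 16, 7]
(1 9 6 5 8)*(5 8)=(1 9 6 8)=[0, 9, 2, 3, 4, 5, 8, 7, 1, 6]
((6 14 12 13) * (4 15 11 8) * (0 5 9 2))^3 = [2, 1, 9, 3, 8, 0, 13, 7, 11, 5, 10, 15, 14, 12, 6, 4] = (0 2 9 5)(4 8 11 15)(6 13 12 14)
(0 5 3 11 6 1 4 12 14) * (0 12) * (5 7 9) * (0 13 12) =(0 7 9 5 3 11 6 1 4 13 12 14) =[7, 4, 2, 11, 13, 3, 1, 9, 8, 5, 10, 6, 14, 12, 0]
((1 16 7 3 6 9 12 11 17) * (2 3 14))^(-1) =(1 17 11 12 9 6 3 2 14 7 16) =[0, 17, 14, 2, 4, 5, 3, 16, 8, 6, 10, 12, 9, 13, 7, 15, 1, 11]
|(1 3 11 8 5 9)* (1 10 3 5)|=|(1 5 9 10 3 11 8)|=7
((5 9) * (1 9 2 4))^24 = (1 4 2 5 9) = [0, 4, 5, 3, 2, 9, 6, 7, 8, 1]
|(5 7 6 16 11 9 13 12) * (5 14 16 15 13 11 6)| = |(5 7)(6 15 13 12 14 16)(9 11)| = 6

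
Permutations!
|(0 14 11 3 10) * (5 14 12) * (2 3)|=|(0 12 5 14 11 2 3 10)|=8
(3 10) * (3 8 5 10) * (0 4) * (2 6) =(0 4)(2 6)(5 10 8) =[4, 1, 6, 3, 0, 10, 2, 7, 5, 9, 8]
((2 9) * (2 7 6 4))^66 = (2 9 7 6 4) = [0, 1, 9, 3, 2, 5, 4, 6, 8, 7]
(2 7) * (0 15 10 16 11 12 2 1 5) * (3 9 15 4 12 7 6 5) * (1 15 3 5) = (0 4 12 2 6 1 5)(3 9)(7 15 10 16 11) = [4, 5, 6, 9, 12, 0, 1, 15, 8, 3, 16, 7, 2, 13, 14, 10, 11]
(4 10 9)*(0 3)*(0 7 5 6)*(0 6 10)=(0 3 7 5 10 9 4)=[3, 1, 2, 7, 0, 10, 6, 5, 8, 4, 9]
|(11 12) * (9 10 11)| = 4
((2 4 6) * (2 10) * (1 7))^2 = (2 6)(4 10) = [0, 1, 6, 3, 10, 5, 2, 7, 8, 9, 4]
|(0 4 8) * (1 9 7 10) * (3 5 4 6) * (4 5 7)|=|(0 6 3 7 10 1 9 4 8)|=9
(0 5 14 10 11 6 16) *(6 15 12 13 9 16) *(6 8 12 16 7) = (0 5 14 10 11 15 16)(6 8 12 13 9 7) = [5, 1, 2, 3, 4, 14, 8, 6, 12, 7, 11, 15, 13, 9, 10, 16, 0]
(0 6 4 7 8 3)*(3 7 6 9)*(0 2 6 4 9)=(2 6 9 3)(7 8)=[0, 1, 6, 2, 4, 5, 9, 8, 7, 3]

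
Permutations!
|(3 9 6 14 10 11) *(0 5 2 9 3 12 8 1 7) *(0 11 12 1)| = |(0 5 2 9 6 14 10 12 8)(1 7 11)| = 9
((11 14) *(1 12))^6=(14)=[0, 1, 2, 3, 4, 5, 6, 7, 8, 9, 10, 11, 12, 13, 14]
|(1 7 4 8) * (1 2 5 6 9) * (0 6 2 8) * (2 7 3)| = 9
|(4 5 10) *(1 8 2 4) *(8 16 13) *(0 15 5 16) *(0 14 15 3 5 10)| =60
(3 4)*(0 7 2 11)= [7, 1, 11, 4, 3, 5, 6, 2, 8, 9, 10, 0]= (0 7 2 11)(3 4)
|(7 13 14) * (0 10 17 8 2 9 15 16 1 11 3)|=33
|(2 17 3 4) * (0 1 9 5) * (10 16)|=4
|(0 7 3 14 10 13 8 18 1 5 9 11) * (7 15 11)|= 30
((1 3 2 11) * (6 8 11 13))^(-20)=[0, 3, 13, 2, 4, 5, 8, 7, 11, 9, 10, 1, 12, 6]=(1 3 2 13 6 8 11)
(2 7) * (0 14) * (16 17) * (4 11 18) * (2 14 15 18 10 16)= (0 15 18 4 11 10 16 17 2 7 14)= [15, 1, 7, 3, 11, 5, 6, 14, 8, 9, 16, 10, 12, 13, 0, 18, 17, 2, 4]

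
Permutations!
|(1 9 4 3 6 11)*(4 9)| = 5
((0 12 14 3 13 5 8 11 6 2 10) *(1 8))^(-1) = [10, 5, 6, 14, 4, 13, 11, 7, 1, 9, 2, 8, 0, 3, 12] = (0 10 2 6 11 8 1 5 13 3 14 12)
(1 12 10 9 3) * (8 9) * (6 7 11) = (1 12 10 8 9 3)(6 7 11) = [0, 12, 2, 1, 4, 5, 7, 11, 9, 3, 8, 6, 10]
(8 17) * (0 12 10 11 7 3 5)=(0 12 10 11 7 3 5)(8 17)=[12, 1, 2, 5, 4, 0, 6, 3, 17, 9, 11, 7, 10, 13, 14, 15, 16, 8]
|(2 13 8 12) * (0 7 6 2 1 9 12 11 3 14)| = 9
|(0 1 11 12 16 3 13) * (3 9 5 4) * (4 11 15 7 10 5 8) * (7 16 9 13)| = |(0 1 15 16 13)(3 7 10 5 11 12 9 8 4)| = 45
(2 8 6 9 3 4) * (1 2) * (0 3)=(0 3 4 1 2 8 6 9)=[3, 2, 8, 4, 1, 5, 9, 7, 6, 0]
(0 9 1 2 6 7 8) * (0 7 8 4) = (0 9 1 2 6 8 7 4) = [9, 2, 6, 3, 0, 5, 8, 4, 7, 1]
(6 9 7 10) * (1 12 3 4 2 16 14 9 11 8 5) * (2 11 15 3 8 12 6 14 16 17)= [0, 6, 17, 4, 11, 1, 15, 10, 5, 7, 14, 12, 8, 13, 9, 3, 16, 2]= (1 6 15 3 4 11 12 8 5)(2 17)(7 10 14 9)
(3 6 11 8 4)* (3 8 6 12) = [0, 1, 2, 12, 8, 5, 11, 7, 4, 9, 10, 6, 3] = (3 12)(4 8)(6 11)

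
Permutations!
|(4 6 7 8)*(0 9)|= 4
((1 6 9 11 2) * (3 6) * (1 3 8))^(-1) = (1 8)(2 11 9 6 3) = [0, 8, 11, 2, 4, 5, 3, 7, 1, 6, 10, 9]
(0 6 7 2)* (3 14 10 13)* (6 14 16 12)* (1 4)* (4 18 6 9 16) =[14, 18, 0, 4, 1, 5, 7, 2, 8, 16, 13, 11, 9, 3, 10, 15, 12, 17, 6] =(0 14 10 13 3 4 1 18 6 7 2)(9 16 12)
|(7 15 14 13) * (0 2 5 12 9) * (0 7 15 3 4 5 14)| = 30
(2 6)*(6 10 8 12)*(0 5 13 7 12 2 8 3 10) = (0 5 13 7 12 6 8 2)(3 10) = [5, 1, 0, 10, 4, 13, 8, 12, 2, 9, 3, 11, 6, 7]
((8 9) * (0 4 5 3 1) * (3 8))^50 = (0 4 5 8 9 3 1) = [4, 0, 2, 1, 5, 8, 6, 7, 9, 3]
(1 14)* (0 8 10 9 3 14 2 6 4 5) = (0 8 10 9 3 14 1 2 6 4 5) = [8, 2, 6, 14, 5, 0, 4, 7, 10, 3, 9, 11, 12, 13, 1]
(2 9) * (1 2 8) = (1 2 9 8) = [0, 2, 9, 3, 4, 5, 6, 7, 1, 8]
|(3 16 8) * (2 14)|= |(2 14)(3 16 8)|= 6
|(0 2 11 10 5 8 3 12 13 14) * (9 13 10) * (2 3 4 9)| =10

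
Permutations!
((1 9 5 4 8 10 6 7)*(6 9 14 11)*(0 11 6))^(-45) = (0 11)(1 7 6 14) = [11, 7, 2, 3, 4, 5, 14, 6, 8, 9, 10, 0, 12, 13, 1]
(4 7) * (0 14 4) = (0 14 4 7) = [14, 1, 2, 3, 7, 5, 6, 0, 8, 9, 10, 11, 12, 13, 4]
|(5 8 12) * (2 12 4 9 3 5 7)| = |(2 12 7)(3 5 8 4 9)| = 15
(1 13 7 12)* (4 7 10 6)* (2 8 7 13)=(1 2 8 7 12)(4 13 10 6)=[0, 2, 8, 3, 13, 5, 4, 12, 7, 9, 6, 11, 1, 10]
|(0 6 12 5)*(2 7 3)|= |(0 6 12 5)(2 7 3)|= 12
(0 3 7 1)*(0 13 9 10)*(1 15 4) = (0 3 7 15 4 1 13 9 10) = [3, 13, 2, 7, 1, 5, 6, 15, 8, 10, 0, 11, 12, 9, 14, 4]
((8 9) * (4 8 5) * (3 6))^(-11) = [0, 1, 2, 6, 8, 4, 3, 7, 9, 5] = (3 6)(4 8 9 5)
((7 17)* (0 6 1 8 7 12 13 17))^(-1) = (0 7 8 1 6)(12 17 13) = [7, 6, 2, 3, 4, 5, 0, 8, 1, 9, 10, 11, 17, 12, 14, 15, 16, 13]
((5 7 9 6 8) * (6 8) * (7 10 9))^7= (5 8 9 10)= [0, 1, 2, 3, 4, 8, 6, 7, 9, 10, 5]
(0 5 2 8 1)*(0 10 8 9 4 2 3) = [5, 10, 9, 0, 2, 3, 6, 7, 1, 4, 8] = (0 5 3)(1 10 8)(2 9 4)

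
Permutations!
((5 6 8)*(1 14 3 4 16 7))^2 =[0, 3, 2, 16, 7, 8, 5, 14, 6, 9, 10, 11, 12, 13, 4, 15, 1] =(1 3 16)(4 7 14)(5 8 6)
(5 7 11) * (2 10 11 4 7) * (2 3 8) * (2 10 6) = [0, 1, 6, 8, 7, 3, 2, 4, 10, 9, 11, 5] = (2 6)(3 8 10 11 5)(4 7)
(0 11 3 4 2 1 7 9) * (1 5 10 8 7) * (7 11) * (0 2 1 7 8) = (0 8 11 3 4 1 7 9 2 5 10) = [8, 7, 5, 4, 1, 10, 6, 9, 11, 2, 0, 3]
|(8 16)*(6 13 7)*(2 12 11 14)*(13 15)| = |(2 12 11 14)(6 15 13 7)(8 16)| = 4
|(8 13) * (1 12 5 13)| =5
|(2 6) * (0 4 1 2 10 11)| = 7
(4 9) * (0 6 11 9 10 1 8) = (0 6 11 9 4 10 1 8) = [6, 8, 2, 3, 10, 5, 11, 7, 0, 4, 1, 9]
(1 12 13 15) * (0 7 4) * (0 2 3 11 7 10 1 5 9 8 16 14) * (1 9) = (0 10 9 8 16 14)(1 12 13 15 5)(2 3 11 7 4) = [10, 12, 3, 11, 2, 1, 6, 4, 16, 8, 9, 7, 13, 15, 0, 5, 14]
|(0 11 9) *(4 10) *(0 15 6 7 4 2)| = |(0 11 9 15 6 7 4 10 2)| = 9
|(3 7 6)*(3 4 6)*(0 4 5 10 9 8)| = |(0 4 6 5 10 9 8)(3 7)| = 14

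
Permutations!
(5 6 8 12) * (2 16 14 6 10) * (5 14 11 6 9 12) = (2 16 11 6 8 5 10)(9 12 14) = [0, 1, 16, 3, 4, 10, 8, 7, 5, 12, 2, 6, 14, 13, 9, 15, 11]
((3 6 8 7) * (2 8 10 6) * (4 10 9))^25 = (2 8 7 3)(4 10 6 9) = [0, 1, 8, 2, 10, 5, 9, 3, 7, 4, 6]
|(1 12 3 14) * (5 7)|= |(1 12 3 14)(5 7)|= 4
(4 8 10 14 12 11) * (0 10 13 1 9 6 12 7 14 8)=(0 10 8 13 1 9 6 12 11 4)(7 14)=[10, 9, 2, 3, 0, 5, 12, 14, 13, 6, 8, 4, 11, 1, 7]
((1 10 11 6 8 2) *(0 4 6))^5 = [1, 6, 4, 3, 10, 5, 11, 7, 0, 9, 8, 2] = (0 1 6 11 2 4 10 8)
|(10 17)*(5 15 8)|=|(5 15 8)(10 17)|=6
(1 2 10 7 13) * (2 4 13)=(1 4 13)(2 10 7)=[0, 4, 10, 3, 13, 5, 6, 2, 8, 9, 7, 11, 12, 1]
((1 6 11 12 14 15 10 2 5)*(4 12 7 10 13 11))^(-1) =(1 5 2 10 7 11 13 15 14 12 4 6) =[0, 5, 10, 3, 6, 2, 1, 11, 8, 9, 7, 13, 4, 15, 12, 14]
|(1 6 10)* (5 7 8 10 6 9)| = 6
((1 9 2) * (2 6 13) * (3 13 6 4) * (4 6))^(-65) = [0, 13, 3, 6, 9, 5, 1, 7, 8, 2, 10, 11, 12, 4] = (1 13 4 9 2 3 6)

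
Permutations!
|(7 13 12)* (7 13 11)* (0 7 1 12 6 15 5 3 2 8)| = 12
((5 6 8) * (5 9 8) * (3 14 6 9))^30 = (14) = [0, 1, 2, 3, 4, 5, 6, 7, 8, 9, 10, 11, 12, 13, 14]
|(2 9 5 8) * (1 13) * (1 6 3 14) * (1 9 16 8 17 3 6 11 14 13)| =21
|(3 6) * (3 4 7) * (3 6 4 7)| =2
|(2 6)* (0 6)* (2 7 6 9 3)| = 4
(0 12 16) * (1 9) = [12, 9, 2, 3, 4, 5, 6, 7, 8, 1, 10, 11, 16, 13, 14, 15, 0] = (0 12 16)(1 9)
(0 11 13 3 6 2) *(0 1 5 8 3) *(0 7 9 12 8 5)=[11, 0, 1, 6, 4, 5, 2, 9, 3, 12, 10, 13, 8, 7]=(0 11 13 7 9 12 8 3 6 2 1)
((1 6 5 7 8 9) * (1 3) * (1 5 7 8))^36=(9)=[0, 1, 2, 3, 4, 5, 6, 7, 8, 9]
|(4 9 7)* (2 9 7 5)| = 6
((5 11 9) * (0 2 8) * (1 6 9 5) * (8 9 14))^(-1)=(0 8 14 6 1 9 2)(5 11)=[8, 9, 0, 3, 4, 11, 1, 7, 14, 2, 10, 5, 12, 13, 6]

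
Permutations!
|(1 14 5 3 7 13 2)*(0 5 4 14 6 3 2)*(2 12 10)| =10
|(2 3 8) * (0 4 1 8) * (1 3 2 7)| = |(0 4 3)(1 8 7)| = 3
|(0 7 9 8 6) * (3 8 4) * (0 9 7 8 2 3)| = 10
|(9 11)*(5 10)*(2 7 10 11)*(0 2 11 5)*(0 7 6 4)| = |(0 2 6 4)(7 10)(9 11)| = 4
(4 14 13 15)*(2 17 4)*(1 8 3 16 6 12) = (1 8 3 16 6 12)(2 17 4 14 13 15) = [0, 8, 17, 16, 14, 5, 12, 7, 3, 9, 10, 11, 1, 15, 13, 2, 6, 4]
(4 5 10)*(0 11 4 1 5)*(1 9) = (0 11 4)(1 5 10 9) = [11, 5, 2, 3, 0, 10, 6, 7, 8, 1, 9, 4]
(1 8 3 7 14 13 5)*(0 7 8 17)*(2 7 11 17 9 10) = (0 11 17)(1 9 10 2 7 14 13 5)(3 8) = [11, 9, 7, 8, 4, 1, 6, 14, 3, 10, 2, 17, 12, 5, 13, 15, 16, 0]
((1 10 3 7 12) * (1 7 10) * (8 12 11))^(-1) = (3 10)(7 12 8 11) = [0, 1, 2, 10, 4, 5, 6, 12, 11, 9, 3, 7, 8]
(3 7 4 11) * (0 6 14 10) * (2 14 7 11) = (0 6 7 4 2 14 10)(3 11) = [6, 1, 14, 11, 2, 5, 7, 4, 8, 9, 0, 3, 12, 13, 10]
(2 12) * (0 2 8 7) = (0 2 12 8 7) = [2, 1, 12, 3, 4, 5, 6, 0, 7, 9, 10, 11, 8]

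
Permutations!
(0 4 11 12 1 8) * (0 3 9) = (0 4 11 12 1 8 3 9) = [4, 8, 2, 9, 11, 5, 6, 7, 3, 0, 10, 12, 1]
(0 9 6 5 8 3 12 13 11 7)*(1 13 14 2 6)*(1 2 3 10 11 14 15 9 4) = (0 4 1 13 14 3 12 15 9 2 6 5 8 10 11 7) = [4, 13, 6, 12, 1, 8, 5, 0, 10, 2, 11, 7, 15, 14, 3, 9]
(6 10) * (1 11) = (1 11)(6 10) = [0, 11, 2, 3, 4, 5, 10, 7, 8, 9, 6, 1]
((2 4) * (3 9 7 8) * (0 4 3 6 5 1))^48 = (0 5 8 9 2)(1 6 7 3 4) = [5, 6, 0, 4, 1, 8, 7, 3, 9, 2]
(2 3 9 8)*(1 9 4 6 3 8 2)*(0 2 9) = (9)(0 2 8 1)(3 4 6) = [2, 0, 8, 4, 6, 5, 3, 7, 1, 9]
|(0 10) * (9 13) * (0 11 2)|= 4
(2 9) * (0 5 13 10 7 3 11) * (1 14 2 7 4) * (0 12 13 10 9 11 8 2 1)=[5, 14, 11, 8, 0, 10, 6, 3, 2, 7, 4, 12, 13, 9, 1]=(0 5 10 4)(1 14)(2 11 12 13 9 7 3 8)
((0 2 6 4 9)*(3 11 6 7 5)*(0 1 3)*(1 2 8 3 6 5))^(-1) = [5, 7, 9, 8, 6, 11, 1, 2, 0, 4, 10, 3] = (0 5 11 3 8)(1 7 2 9 4 6)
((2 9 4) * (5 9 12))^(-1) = [0, 1, 4, 3, 9, 12, 6, 7, 8, 5, 10, 11, 2] = (2 4 9 5 12)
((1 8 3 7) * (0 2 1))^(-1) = (0 7 3 8 1 2) = [7, 2, 0, 8, 4, 5, 6, 3, 1]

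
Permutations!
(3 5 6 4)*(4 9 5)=(3 4)(5 6 9)=[0, 1, 2, 4, 3, 6, 9, 7, 8, 5]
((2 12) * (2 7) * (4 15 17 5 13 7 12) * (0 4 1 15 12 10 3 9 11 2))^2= (0 12 3 11 1 17 13)(2 15 5 7 4 10 9)= [12, 17, 15, 11, 10, 7, 6, 4, 8, 2, 9, 1, 3, 0, 14, 5, 16, 13]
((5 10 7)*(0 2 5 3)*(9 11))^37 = (0 2 5 10 7 3)(9 11) = [2, 1, 5, 0, 4, 10, 6, 3, 8, 11, 7, 9]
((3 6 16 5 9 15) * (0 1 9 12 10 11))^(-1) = (0 11 10 12 5 16 6 3 15 9 1) = [11, 0, 2, 15, 4, 16, 3, 7, 8, 1, 12, 10, 5, 13, 14, 9, 6]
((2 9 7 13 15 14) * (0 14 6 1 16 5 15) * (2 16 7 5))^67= [14, 7, 9, 3, 4, 15, 1, 13, 8, 5, 10, 11, 12, 0, 16, 6, 2]= (0 14 16 2 9 5 15 6 1 7 13)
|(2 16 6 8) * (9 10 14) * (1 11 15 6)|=21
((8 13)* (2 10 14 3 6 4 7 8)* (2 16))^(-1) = (2 16 13 8 7 4 6 3 14 10) = [0, 1, 16, 14, 6, 5, 3, 4, 7, 9, 2, 11, 12, 8, 10, 15, 13]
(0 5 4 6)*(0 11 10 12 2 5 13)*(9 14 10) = (0 13)(2 5 4 6 11 9 14 10 12) = [13, 1, 5, 3, 6, 4, 11, 7, 8, 14, 12, 9, 2, 0, 10]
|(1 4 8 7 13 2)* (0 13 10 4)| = 4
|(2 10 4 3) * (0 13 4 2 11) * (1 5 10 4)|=9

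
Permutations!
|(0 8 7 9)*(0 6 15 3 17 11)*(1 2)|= |(0 8 7 9 6 15 3 17 11)(1 2)|= 18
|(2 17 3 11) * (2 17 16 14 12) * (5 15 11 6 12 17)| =|(2 16 14 17 3 6 12)(5 15 11)| =21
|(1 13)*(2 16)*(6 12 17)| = |(1 13)(2 16)(6 12 17)| = 6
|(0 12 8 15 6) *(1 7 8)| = |(0 12 1 7 8 15 6)| = 7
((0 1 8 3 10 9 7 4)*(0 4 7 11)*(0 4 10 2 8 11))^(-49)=(0 9 10 4 11 1)(2 3 8)=[9, 0, 3, 8, 11, 5, 6, 7, 2, 10, 4, 1]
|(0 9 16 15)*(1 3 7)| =12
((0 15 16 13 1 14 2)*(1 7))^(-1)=[2, 7, 14, 3, 4, 5, 6, 13, 8, 9, 10, 11, 12, 16, 1, 0, 15]=(0 2 14 1 7 13 16 15)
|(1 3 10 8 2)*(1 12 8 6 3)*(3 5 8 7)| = 8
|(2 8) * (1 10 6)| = 6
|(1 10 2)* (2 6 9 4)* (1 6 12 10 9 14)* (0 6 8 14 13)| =|(0 6 13)(1 9 4 2 8 14)(10 12)| =6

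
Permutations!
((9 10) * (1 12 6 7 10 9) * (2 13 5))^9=[0, 10, 2, 3, 4, 5, 12, 6, 8, 9, 7, 11, 1, 13]=(13)(1 10 7 6 12)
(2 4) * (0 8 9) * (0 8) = [0, 1, 4, 3, 2, 5, 6, 7, 9, 8] = (2 4)(8 9)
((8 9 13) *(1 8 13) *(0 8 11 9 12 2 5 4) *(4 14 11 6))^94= [11, 2, 6, 3, 14, 4, 5, 7, 9, 12, 10, 8, 1, 13, 0]= (0 11 8 9 12 1 2 6 5 4 14)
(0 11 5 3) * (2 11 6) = (0 6 2 11 5 3) = [6, 1, 11, 0, 4, 3, 2, 7, 8, 9, 10, 5]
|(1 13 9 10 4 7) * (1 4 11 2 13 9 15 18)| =|(1 9 10 11 2 13 15 18)(4 7)| =8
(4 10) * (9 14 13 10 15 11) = [0, 1, 2, 3, 15, 5, 6, 7, 8, 14, 4, 9, 12, 10, 13, 11] = (4 15 11 9 14 13 10)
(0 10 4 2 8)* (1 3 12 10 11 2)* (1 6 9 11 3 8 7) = (0 3 12 10 4 6 9 11 2 7 1 8) = [3, 8, 7, 12, 6, 5, 9, 1, 0, 11, 4, 2, 10]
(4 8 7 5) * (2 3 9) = [0, 1, 3, 9, 8, 4, 6, 5, 7, 2] = (2 3 9)(4 8 7 5)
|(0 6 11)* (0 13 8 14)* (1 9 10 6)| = 9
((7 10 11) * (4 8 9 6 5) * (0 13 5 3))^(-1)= (0 3 6 9 8 4 5 13)(7 11 10)= [3, 1, 2, 6, 5, 13, 9, 11, 4, 8, 7, 10, 12, 0]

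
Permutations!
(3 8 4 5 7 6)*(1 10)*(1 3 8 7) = (1 10 3 7 6 8 4 5) = [0, 10, 2, 7, 5, 1, 8, 6, 4, 9, 3]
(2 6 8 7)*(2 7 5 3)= (2 6 8 5 3)= [0, 1, 6, 2, 4, 3, 8, 7, 5]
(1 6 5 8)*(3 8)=(1 6 5 3 8)=[0, 6, 2, 8, 4, 3, 5, 7, 1]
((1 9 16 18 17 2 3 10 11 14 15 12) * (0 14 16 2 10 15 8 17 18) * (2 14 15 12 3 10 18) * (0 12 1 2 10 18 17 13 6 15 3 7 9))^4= (0 3 1)(2 16 10)(6 14 15 8 7 13 9)(11 18 12)= [3, 0, 16, 1, 4, 5, 14, 13, 7, 6, 2, 18, 11, 9, 15, 8, 10, 17, 12]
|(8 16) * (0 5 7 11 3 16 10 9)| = |(0 5 7 11 3 16 8 10 9)| = 9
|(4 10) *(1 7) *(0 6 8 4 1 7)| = |(0 6 8 4 10 1)| = 6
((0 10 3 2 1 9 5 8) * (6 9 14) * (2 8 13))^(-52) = (1 5 14 13 6 2 9) = [0, 5, 9, 3, 4, 14, 2, 7, 8, 1, 10, 11, 12, 6, 13]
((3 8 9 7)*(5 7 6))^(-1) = [0, 1, 2, 7, 4, 6, 9, 5, 3, 8] = (3 7 5 6 9 8)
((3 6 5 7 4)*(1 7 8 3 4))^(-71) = (1 7)(3 6 5 8) = [0, 7, 2, 6, 4, 8, 5, 1, 3]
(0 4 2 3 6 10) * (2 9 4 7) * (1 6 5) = (0 7 2 3 5 1 6 10)(4 9) = [7, 6, 3, 5, 9, 1, 10, 2, 8, 4, 0]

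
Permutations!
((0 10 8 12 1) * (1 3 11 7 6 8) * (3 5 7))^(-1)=(0 1 10)(3 11)(5 12 8 6 7)=[1, 10, 2, 11, 4, 12, 7, 5, 6, 9, 0, 3, 8]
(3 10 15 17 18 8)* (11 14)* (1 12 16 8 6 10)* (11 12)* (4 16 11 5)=(1 5 4 16 8 3)(6 10 15 17 18)(11 14 12)=[0, 5, 2, 1, 16, 4, 10, 7, 3, 9, 15, 14, 11, 13, 12, 17, 8, 18, 6]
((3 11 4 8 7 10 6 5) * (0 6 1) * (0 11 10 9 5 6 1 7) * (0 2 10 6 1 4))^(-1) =[11, 6, 8, 5, 0, 9, 3, 10, 4, 7, 2, 1] =(0 11 1 6 3 5 9 7 10 2 8 4)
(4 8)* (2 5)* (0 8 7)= (0 8 4 7)(2 5)= [8, 1, 5, 3, 7, 2, 6, 0, 4]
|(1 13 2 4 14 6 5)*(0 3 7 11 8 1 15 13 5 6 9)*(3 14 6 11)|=18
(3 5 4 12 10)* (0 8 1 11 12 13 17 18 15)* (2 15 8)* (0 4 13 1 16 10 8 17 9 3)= [2, 11, 15, 5, 1, 13, 6, 7, 16, 3, 0, 12, 8, 9, 14, 4, 10, 18, 17]= (0 2 15 4 1 11 12 8 16 10)(3 5 13 9)(17 18)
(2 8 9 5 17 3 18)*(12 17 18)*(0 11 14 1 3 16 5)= (0 11 14 1 3 12 17 16 5 18 2 8 9)= [11, 3, 8, 12, 4, 18, 6, 7, 9, 0, 10, 14, 17, 13, 1, 15, 5, 16, 2]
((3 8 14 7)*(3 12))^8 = (3 7 8 12 14) = [0, 1, 2, 7, 4, 5, 6, 8, 12, 9, 10, 11, 14, 13, 3]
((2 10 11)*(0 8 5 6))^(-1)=(0 6 5 8)(2 11 10)=[6, 1, 11, 3, 4, 8, 5, 7, 0, 9, 2, 10]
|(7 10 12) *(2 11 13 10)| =|(2 11 13 10 12 7)| =6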